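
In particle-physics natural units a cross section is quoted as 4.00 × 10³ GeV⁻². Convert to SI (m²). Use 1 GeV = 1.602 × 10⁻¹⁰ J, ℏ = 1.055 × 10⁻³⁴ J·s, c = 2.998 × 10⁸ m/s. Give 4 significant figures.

1.559 × 10⁻²⁸ m²

Area is [L]² = [E]⁻²·(ℏc)²; restore (ℏc)².
1 GeV⁻² → (ℏc)² × (1 GeV in J)⁻² = 3.898 × 10⁻³² m².
Result: 4.00 × 10³ × 3.898 × 10⁻³² = 1.559 × 10⁻²⁸ m².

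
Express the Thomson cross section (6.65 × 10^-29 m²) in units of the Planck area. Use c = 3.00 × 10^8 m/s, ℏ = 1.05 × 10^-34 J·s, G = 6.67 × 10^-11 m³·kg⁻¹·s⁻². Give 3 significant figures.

2.56 × 10^41

Planck area: A_P = ℏG/c³ = 2.59 × 10^-70 m².
6.65 × 10^-29 / 2.59 × 10^-70 = 2.56 × 10^41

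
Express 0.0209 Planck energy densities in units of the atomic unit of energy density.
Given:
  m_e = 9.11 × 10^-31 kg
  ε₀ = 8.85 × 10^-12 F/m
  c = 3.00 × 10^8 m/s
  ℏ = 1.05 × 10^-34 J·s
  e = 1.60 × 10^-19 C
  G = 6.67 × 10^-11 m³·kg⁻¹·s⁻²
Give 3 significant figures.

Planck energy density: u_P = c⁷/(ℏG²) = 4.68 × 10^113 J/m³
atomic unit of energy density: u_au = E_h/a₀³ = m_e⁴e¹⁰/((4πε₀)⁵ℏ⁸) = 3.01 × 10^13 J/m³
0.0209 × 4.68 × 10^113 / 3.01 × 10^13 = 3.25 × 10^98

3.25 × 10^98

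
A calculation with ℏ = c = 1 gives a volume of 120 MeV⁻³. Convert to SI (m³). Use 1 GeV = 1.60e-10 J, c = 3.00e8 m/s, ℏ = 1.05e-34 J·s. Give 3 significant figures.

9.16e-37 m³

Volume is [L]³ = [E]⁻³·(ℏc)³.
1 GeV⁻³ → (ℏc)³ × (1 GeV in J)⁻³ = 7.63e-48 m³.
Convert the energy scale: 120 MeV⁻³ = 1.20e11 GeV⁻³.
Result: 1.20e11 × 7.63e-48 = 9.16e-37 m³.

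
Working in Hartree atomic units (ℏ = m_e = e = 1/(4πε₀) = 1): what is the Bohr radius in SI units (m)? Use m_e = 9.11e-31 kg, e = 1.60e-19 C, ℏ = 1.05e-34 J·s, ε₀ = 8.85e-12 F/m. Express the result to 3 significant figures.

5.26e-11 m

Dimensional analysis gives a₀ = 4πε₀ℏ²/(m_e e²).
  = 1.23e-78 / 2.33e-68
  = 5.26e-11 m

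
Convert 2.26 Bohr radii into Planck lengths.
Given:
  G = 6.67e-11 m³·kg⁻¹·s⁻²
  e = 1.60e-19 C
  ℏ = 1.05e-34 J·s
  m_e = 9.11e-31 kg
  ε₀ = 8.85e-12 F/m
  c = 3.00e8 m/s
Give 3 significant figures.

7.38e24

Bohr radius: a₀ = 4πε₀ℏ²/(m_e e²) = 5.26e-11 m
Planck length: ℓ_P = √(ℏG/c³) = 1.61e-35 m
2.26 × 5.26e-11 / 1.61e-35 = 7.38e24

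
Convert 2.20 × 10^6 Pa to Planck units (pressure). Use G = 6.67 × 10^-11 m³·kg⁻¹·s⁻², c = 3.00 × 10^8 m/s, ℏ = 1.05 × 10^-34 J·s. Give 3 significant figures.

4.70 × 10^-108

Planck pressure: p_P = c⁷/(ℏG²) = 4.68 × 10^113 Pa.
2.20 × 10^6 / 4.68 × 10^113 = 4.70 × 10^-108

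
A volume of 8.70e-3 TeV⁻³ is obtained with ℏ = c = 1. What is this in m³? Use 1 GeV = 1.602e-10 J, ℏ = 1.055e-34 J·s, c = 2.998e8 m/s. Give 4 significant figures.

6.696e-59 m³

Volume is [L]³ = [E]⁻³·(ℏc)³.
1 GeV⁻³ → (ℏc)³ × (1 GeV in J)⁻³ = 7.696e-48 m³.
Convert the energy scale: 8.70e-3 TeV⁻³ = 8.70e-12 GeV⁻³.
Result: 8.70e-12 × 7.696e-48 = 6.696e-59 m³.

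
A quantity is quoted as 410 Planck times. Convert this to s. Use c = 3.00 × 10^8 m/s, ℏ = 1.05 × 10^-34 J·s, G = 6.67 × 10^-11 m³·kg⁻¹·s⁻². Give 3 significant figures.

One Planck time: t_P = √(ℏG/c⁵) = 5.37 × 10^-44 s.
410 × 5.37 × 10^-44 s = 2.20 × 10^-41 s

2.20 × 10^-41 s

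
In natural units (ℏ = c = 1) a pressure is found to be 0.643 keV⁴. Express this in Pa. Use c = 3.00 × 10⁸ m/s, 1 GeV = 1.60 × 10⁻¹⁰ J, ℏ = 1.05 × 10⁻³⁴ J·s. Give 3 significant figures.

Pressure is [E]/[L]³ = [E]⁴/(ℏc)³.
1 GeV⁴ → 1/(ℏc)³ × (1 GeV in J)⁴ = 2.10 × 10³⁷ Pa.
Convert the energy scale: 0.643 keV⁴ = 6.43 × 10⁻²⁵ GeV⁴.
Result: 6.43 × 10⁻²⁵ × 2.10 × 10³⁷ = 1.35 × 10¹³ Pa.

1.35 × 10¹³ Pa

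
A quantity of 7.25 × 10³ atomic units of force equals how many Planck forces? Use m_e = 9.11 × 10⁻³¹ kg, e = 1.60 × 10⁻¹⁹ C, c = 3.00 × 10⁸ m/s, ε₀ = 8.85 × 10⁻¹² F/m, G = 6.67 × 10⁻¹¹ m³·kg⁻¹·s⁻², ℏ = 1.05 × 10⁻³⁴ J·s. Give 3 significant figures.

atomic unit of force: F_au = E_h/a₀ = m_e²e⁶/((4πε₀)³ℏ⁴) = 8.33 × 10⁻⁸ N
Planck force: F_P = c⁴/G = 1.21 × 10⁴⁴ N
7.25 × 10³ × 8.33 × 10⁻⁸ / 1.21 × 10⁴⁴ = 4.97 × 10⁻⁴⁸

4.97 × 10⁻⁴⁸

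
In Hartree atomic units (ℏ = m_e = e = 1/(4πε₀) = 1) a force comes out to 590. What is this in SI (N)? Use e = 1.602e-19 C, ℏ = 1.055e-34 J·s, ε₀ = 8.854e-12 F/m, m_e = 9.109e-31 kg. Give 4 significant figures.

4.850e-5 N

One atomic unit of force: F_au = E_h/a₀ = m_e²e⁶/((4πε₀)³ℏ⁴) = 8.220e-8 N.
590 × 8.220e-8 N = 4.850e-5 N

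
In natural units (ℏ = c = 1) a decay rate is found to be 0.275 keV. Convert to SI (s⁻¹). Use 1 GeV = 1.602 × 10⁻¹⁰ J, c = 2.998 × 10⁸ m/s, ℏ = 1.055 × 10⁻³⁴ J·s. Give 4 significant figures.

4.176 × 10¹⁷ s⁻¹

A rate is [E]/ℏ; divide by ℏ.
1 GeV → 1/ℏ × (1 GeV in J) = 1.518 × 10²⁴ s⁻¹.
Convert the energy scale: 0.275 keV = 2.75 × 10⁻⁷ GeV.
Result: 2.75 × 10⁻⁷ × 1.518 × 10²⁴ = 4.176 × 10¹⁷ s⁻¹.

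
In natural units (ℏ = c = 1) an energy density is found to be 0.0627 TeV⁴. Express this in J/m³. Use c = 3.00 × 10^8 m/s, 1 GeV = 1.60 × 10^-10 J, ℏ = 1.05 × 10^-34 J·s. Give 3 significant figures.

[E]/[L]³ = [E]⁴/(ℏc)³; restore (ℏc)⁻³.
1 GeV⁴ → 1/(ℏc)³ × (1 GeV in J)⁴ = 2.10 × 10^37 J/m³.
Convert the energy scale: 0.0627 TeV⁴ = 6.27 × 10^10 GeV⁴.
Result: 6.27 × 10^10 × 2.10 × 10^37 = 1.31 × 10^48 J/m³.

1.31 × 10^48 J/m³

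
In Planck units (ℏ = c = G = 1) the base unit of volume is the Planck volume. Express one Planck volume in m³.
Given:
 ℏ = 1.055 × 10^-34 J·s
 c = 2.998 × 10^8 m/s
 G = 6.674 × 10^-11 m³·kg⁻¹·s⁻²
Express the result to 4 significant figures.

4.224 × 10^-105 m³

V_P = (ℏG/c³)^(3/2)
  = √(1.784 × 10^-209)
  = 4.224 × 10^-105 m³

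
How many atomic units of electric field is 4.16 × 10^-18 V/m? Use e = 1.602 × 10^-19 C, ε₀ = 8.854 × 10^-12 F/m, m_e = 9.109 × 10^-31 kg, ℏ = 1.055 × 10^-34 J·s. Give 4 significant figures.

8.108 × 10^-30

atomic unit of electric field: E_au = E_h/(e a₀) = m_e²e⁵/((4πε₀)³ℏ⁴) = 5.131 × 10^11 V/m.
4.16 × 10^-18 / 5.131 × 10^11 = 8.108 × 10^-30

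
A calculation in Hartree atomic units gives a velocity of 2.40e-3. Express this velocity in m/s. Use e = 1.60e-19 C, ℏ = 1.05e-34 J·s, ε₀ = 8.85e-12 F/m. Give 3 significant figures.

5.26e3 m/s

One atomic unit of velocity: v_au = e²/(4πε₀ℏ) = 2.19e6 m/s.
2.40e-3 × 2.19e6 m/s = 5.26e3 m/s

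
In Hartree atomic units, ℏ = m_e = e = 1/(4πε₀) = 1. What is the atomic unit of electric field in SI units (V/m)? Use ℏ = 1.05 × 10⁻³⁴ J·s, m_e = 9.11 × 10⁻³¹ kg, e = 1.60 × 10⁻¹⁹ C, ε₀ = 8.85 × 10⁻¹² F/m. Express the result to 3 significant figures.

Dimensional analysis gives E_au = E_h/(e a₀) = m_e²e⁵/((4πε₀)³ℏ⁴).
E_h = 4.38 × 10⁻¹⁸ J
a₀ = 5.26 × 10⁻¹¹ m
E_h/(e·a₀) = 5.20 × 10¹¹ V/m

5.20 × 10¹¹ V/m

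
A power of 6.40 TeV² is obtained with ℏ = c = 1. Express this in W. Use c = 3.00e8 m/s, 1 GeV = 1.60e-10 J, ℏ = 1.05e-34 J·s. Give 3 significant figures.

1.56e21 W

Power is [E]/[T] = [E]²/ℏ.
1 GeV² → 1/ℏ × (1 GeV in J)² = 2.44e14 W.
Convert the energy scale: 6.40 TeV² = 6.40e6 GeV².
Result: 6.40e6 × 2.44e14 = 1.56e21 W.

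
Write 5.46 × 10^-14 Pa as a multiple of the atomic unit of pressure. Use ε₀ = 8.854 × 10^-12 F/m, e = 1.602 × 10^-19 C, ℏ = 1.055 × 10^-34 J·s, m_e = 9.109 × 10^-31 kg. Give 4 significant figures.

atomic unit of pressure: P_au = E_h/a₀³ = m_e⁴e¹⁰/((4πε₀)⁵ℏ⁸) = 2.929 × 10^13 Pa.
5.46 × 10^-14 / 2.929 × 10^13 = 1.864 × 10^-27

1.864 × 10^-27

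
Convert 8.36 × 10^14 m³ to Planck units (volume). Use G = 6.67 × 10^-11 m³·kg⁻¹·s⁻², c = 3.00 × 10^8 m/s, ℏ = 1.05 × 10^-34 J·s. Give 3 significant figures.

2.00 × 10^119

Planck volume: V_P = (ℏG/c³)^(3/2) = 4.18 × 10^-105 m³.
8.36 × 10^14 / 4.18 × 10^-105 = 2.00 × 10^119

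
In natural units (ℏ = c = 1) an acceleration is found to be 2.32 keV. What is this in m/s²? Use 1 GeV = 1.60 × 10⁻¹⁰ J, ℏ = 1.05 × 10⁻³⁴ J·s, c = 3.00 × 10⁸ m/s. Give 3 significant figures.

Acceleration is [L]/[T]² = c·[E]/ℏ.
1 GeV → c/ℏ × (1 GeV in J) = 4.57 × 10³² m/s².
Convert the energy scale: 2.32 keV = 2.32 × 10⁻⁶ GeV.
Result: 2.32 × 10⁻⁶ × 4.57 × 10³² = 1.06 × 10²⁷ m/s².

1.06 × 10²⁷ m/s²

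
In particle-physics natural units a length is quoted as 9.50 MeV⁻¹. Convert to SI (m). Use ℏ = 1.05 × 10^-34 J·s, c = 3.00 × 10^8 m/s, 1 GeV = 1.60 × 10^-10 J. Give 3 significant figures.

A length is [E]⁻¹ in ℏ=c=1; restore one factor of ℏc.
1 GeV⁻¹ → ℏc × (1 GeV in J)⁻¹ = 1.97 × 10^-16 m.
Convert the energy scale: 9.50 MeV⁻¹ = 9.50 × 10^3 GeV⁻¹.
Result: 9.50 × 10^3 × 1.97 × 10^-16 = 1.87 × 10^-12 m.

1.87 × 10^-12 m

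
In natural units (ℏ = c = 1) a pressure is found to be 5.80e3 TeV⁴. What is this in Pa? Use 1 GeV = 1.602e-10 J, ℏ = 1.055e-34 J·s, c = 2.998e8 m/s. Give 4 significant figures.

Pressure is [E]/[L]³ = [E]⁴/(ℏc)³.
1 GeV⁴ → 1/(ℏc)³ × (1 GeV in J)⁴ = 2.082e37 Pa.
Convert the energy scale: 5.80e3 TeV⁴ = 5.80e15 GeV⁴.
Result: 5.80e15 × 2.082e37 = 1.207e53 Pa.

1.207e53 Pa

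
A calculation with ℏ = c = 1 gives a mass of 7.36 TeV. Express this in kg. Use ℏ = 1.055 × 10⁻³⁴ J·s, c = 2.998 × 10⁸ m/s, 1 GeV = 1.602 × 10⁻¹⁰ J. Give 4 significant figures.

Mass is [E]/c²; divide by c².
1 GeV → 1/c² × (1 GeV in J) = 1.782 × 10⁻²⁷ kg.
Convert the energy scale: 7.36 TeV = 7.36 × 10³ GeV.
Result: 7.36 × 10³ × 1.782 × 10⁻²⁷ = 1.312 × 10⁻²³ kg.

1.312 × 10⁻²³ kg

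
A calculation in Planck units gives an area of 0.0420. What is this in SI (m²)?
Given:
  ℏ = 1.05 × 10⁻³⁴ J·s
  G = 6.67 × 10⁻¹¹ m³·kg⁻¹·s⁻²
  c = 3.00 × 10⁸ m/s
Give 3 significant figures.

1.09 × 10⁻⁷¹ m²

One Planck area: A_P = ℏG/c³ = 2.59 × 10⁻⁷⁰ m².
0.0420 × 2.59 × 10⁻⁷⁰ m² = 1.09 × 10⁻⁷¹ m²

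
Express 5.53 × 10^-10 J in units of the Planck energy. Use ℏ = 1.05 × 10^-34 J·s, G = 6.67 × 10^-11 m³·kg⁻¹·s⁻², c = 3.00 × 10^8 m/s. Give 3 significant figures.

2.83 × 10^-19

Planck energy: E_P = √(ℏc⁵/G) = 1.96 × 10^9 J.
5.53 × 10^-10 / 1.96 × 10^9 = 2.83 × 10^-19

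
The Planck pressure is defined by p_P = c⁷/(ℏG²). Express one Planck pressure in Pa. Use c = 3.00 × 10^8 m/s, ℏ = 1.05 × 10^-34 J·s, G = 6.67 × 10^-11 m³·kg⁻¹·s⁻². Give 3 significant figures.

4.68 × 10^113 Pa

p_P = c⁷/(ℏG²)
  = 2.19 × 10^59 / 4.67 × 10^-55
  = 4.68 × 10^113 Pa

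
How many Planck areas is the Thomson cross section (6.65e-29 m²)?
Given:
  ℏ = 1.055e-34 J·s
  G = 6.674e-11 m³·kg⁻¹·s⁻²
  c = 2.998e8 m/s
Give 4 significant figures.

Planck area: A_P = ℏG/c³ = 2.613e-70 m².
6.65e-29 / 2.613e-70 = 2.545e41

2.545e41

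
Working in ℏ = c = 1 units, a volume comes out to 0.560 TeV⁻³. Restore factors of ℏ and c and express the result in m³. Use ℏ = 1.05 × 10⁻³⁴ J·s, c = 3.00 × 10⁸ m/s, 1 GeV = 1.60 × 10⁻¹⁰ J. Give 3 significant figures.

4.27 × 10⁻⁵⁷ m³

Volume is [L]³ = [E]⁻³·(ℏc)³.
1 GeV⁻³ → (ℏc)³ × (1 GeV in J)⁻³ = 7.63 × 10⁻⁴⁸ m³.
Convert the energy scale: 0.560 TeV⁻³ = 5.60 × 10⁻¹⁰ GeV⁻³.
Result: 5.60 × 10⁻¹⁰ × 7.63 × 10⁻⁴⁸ = 4.27 × 10⁻⁵⁷ m³.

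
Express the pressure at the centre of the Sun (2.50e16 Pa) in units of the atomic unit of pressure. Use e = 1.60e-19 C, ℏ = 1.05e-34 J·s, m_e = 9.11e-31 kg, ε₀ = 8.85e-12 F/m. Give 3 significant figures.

830

atomic unit of pressure: P_au = E_h/a₀³ = m_e⁴e¹⁰/((4πε₀)⁵ℏ⁸) = 3.01e13 Pa.
2.50e16 / 3.01e13 = 830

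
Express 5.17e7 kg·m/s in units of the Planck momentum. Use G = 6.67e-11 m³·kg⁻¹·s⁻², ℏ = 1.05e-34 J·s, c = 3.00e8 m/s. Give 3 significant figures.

Planck momentum: p_P = √(ℏc³/G) = 6.52 kg·m/s.
5.17e7 / 6.52 = 7.93e6

7.93e6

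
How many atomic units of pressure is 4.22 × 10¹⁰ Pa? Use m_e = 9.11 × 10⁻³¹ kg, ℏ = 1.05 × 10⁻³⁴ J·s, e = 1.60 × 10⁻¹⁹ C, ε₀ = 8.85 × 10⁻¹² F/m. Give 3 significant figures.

1.40 × 10⁻³

atomic unit of pressure: P_au = E_h/a₀³ = m_e⁴e¹⁰/((4πε₀)⁵ℏ⁸) = 3.01 × 10¹³ Pa.
4.22 × 10¹⁰ / 3.01 × 10¹³ = 1.40 × 10⁻³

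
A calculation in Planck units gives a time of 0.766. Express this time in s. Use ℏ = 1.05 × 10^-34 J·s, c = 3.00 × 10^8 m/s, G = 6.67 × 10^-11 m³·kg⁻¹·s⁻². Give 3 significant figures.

4.11 × 10^-44 s

One Planck time: t_P = √(ℏG/c⁵) = 5.37 × 10^-44 s.
0.766 × 5.37 × 10^-44 s = 4.11 × 10^-44 s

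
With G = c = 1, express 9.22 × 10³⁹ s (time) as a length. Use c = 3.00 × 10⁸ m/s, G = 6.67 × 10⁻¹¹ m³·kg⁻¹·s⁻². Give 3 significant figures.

2.77 × 10⁴⁸ m

Time → length via c.
9.22 × 10³⁹ s × (c) = 2.77 × 10⁴⁸ m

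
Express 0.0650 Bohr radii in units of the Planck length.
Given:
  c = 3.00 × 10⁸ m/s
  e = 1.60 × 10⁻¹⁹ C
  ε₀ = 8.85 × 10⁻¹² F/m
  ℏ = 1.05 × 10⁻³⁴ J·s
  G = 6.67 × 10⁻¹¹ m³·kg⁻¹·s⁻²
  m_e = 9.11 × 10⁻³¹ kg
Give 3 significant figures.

2.12 × 10²³

Bohr radius: a₀ = 4πε₀ℏ²/(m_e e²) = 5.26 × 10⁻¹¹ m
Planck length: ℓ_P = √(ℏG/c³) = 1.61 × 10⁻³⁵ m
0.0650 × 5.26 × 10⁻¹¹ / 1.61 × 10⁻³⁵ = 2.12 × 10²³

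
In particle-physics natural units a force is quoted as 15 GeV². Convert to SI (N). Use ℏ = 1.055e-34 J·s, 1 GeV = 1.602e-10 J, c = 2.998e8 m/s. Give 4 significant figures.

1.217e7 N

Force is [E]/[L] = [E]²/(ℏc); restore (ℏc)⁻¹.
1 GeV² → 1/(ℏc) × (1 GeV in J)² = 8.114e5 N.
Result: 15 × 8.114e5 = 1.217e7 N.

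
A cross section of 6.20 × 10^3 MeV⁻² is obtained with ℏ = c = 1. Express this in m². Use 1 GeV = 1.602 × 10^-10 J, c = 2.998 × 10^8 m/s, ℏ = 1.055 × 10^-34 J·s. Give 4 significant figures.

2.417 × 10^-22 m²

Area is [L]² = [E]⁻²·(ℏc)²; restore (ℏc)².
1 GeV⁻² → (ℏc)² × (1 GeV in J)⁻² = 3.898 × 10^-32 m².
Convert the energy scale: 6.20 × 10^3 MeV⁻² = 6.20 × 10^9 GeV⁻².
Result: 6.20 × 10^9 × 3.898 × 10^-32 = 2.417 × 10^-22 m².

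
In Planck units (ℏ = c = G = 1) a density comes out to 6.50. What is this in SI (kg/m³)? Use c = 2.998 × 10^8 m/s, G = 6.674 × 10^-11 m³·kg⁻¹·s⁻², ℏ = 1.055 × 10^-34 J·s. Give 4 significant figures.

3.350 × 10^97 kg/m³

One Planck density: ρ_P = c⁵/(ℏG²) = 5.154 × 10^96 kg/m³.
6.50 × 5.154 × 10^96 kg/m³ = 3.350 × 10^97 kg/m³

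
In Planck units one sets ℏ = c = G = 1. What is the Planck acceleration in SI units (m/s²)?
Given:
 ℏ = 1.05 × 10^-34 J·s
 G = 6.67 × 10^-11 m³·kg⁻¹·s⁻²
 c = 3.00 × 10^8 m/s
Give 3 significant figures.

5.59 × 10^51 m/s²

a_P = √(c⁷/(ℏG))
  = √(3.12 × 10^103)
  = 5.59 × 10^51 m/s²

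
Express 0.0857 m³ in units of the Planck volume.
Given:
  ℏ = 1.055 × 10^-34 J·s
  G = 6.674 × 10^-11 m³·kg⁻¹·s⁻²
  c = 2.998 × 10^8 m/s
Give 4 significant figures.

Planck volume: V_P = (ℏG/c³)^(3/2) = 4.224 × 10^-105 m³.
0.0857 / 4.224 × 10^-105 = 2.029 × 10^103

2.029 × 10^103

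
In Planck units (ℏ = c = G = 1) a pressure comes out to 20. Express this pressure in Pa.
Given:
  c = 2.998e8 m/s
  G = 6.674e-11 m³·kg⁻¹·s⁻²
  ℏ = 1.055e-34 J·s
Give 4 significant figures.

9.265e114 Pa

One Planck pressure: p_P = c⁷/(ℏG²) = 4.632e113 Pa.
20 × 4.632e113 Pa = 9.265e114 Pa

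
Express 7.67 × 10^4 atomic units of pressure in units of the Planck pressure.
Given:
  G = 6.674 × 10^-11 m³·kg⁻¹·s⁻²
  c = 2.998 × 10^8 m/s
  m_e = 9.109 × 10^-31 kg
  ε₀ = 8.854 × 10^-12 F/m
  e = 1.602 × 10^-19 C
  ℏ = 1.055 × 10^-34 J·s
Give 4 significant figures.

atomic unit of pressure: P_au = E_h/a₀³ = m_e⁴e¹⁰/((4πε₀)⁵ℏ⁸) = 2.929 × 10^13 Pa
Planck pressure: p_P = c⁷/(ℏG²) = 4.632 × 10^113 Pa
7.67 × 10^4 × 2.929 × 10^13 / 4.632 × 10^113 = 4.850 × 10^-96

4.850 × 10^-96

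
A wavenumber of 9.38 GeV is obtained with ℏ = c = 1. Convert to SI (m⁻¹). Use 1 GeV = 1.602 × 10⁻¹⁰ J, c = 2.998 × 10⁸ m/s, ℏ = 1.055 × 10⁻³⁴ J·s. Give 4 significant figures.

Inverse length is [E]/(ℏc).
1 GeV → 1/(ℏc) × (1 GeV in J) = 5.065 × 10¹⁵ m⁻¹.
Result: 9.38 × 5.065 × 10¹⁵ = 4.751 × 10¹⁶ m⁻¹.

4.751 × 10¹⁶ m⁻¹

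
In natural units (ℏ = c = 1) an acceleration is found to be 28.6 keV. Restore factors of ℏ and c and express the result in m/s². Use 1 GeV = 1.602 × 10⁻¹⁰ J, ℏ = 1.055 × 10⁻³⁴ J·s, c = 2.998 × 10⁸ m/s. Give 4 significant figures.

Acceleration is [L]/[T]² = c·[E]/ℏ.
1 GeV → c/ℏ × (1 GeV in J) = 4.552 × 10³² m/s².
Convert the energy scale: 28.6 keV = 2.86 × 10⁻⁵ GeV.
Result: 2.86 × 10⁻⁵ × 4.552 × 10³² = 1.302 × 10²⁸ m/s².

1.302 × 10²⁸ m/s²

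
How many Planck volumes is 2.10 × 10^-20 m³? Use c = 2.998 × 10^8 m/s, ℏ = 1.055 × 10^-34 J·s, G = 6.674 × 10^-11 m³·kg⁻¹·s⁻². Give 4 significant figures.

Planck volume: V_P = (ℏG/c³)^(3/2) = 4.224 × 10^-105 m³.
2.10 × 10^-20 / 4.224 × 10^-105 = 4.972 × 10^84

4.972 × 10^84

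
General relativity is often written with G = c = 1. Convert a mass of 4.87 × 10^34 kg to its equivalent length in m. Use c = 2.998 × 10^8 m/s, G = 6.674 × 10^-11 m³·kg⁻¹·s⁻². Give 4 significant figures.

3.616 × 10^7 m

In G = c = 1 units mass has dimensions of length; the conversion factor is G/c².
4.87 × 10^34 kg × (G/c²) = 3.616 × 10^7 m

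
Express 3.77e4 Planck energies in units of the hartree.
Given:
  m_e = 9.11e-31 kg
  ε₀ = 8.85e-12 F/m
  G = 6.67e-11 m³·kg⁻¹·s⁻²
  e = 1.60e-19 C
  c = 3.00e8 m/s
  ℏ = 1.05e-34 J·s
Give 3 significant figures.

1.68e31

Planck energy: E_P = √(ℏc⁵/G) = 1.96e9 J
hartree: E_h = m_e e⁴/(4πε₀ℏ)² = 4.38e-18 J
3.77e4 × 1.96e9 / 4.38e-18 = 1.68e31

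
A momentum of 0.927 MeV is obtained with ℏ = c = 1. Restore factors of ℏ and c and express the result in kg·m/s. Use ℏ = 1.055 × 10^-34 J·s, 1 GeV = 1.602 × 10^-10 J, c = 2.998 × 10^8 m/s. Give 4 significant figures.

4.953 × 10^-22 kg·m/s

Momentum is [E]/c; divide by c.
1 GeV → 1/c × (1 GeV in J) = 5.344 × 10^-19 kg·m/s.
Convert the energy scale: 0.927 MeV = 9.27 × 10^-4 GeV.
Result: 9.27 × 10^-4 × 5.344 × 10^-19 = 4.953 × 10^-22 kg·m/s.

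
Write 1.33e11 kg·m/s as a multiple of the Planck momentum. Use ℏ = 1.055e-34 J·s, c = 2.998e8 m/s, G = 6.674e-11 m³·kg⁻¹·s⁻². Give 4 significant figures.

2.038e10

Planck momentum: p_P = √(ℏc³/G) = 6.527 kg·m/s.
1.33e11 / 6.527 = 2.038e10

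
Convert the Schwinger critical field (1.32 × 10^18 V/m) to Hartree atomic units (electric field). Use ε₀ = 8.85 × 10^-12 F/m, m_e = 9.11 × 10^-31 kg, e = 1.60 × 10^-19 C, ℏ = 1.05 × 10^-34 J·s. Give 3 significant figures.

2.54 × 10^6

atomic unit of electric field: E_au = E_h/(e a₀) = m_e²e⁵/((4πε₀)³ℏ⁴) = 5.20 × 10^11 V/m.
1.32 × 10^18 / 5.20 × 10^11 = 2.54 × 10^6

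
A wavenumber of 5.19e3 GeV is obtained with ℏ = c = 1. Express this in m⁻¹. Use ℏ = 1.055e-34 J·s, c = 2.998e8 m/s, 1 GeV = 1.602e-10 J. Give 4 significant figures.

2.629e19 m⁻¹

Inverse length is [E]/(ℏc).
1 GeV → 1/(ℏc) × (1 GeV in J) = 5.065e15 m⁻¹.
Result: 5.19e3 × 5.065e15 = 2.629e19 m⁻¹.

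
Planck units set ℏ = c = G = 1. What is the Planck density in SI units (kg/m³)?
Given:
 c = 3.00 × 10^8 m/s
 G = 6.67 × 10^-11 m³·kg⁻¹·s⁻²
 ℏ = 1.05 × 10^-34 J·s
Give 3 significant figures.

5.20 × 10^96 kg/m³

The unique combination of the constants set to 1 with dimensions of density is ρ_P = c⁵/(ℏG²).
  = 2.43 × 10^42 / 4.67 × 10^-55
  = 5.20 × 10^96 kg/m³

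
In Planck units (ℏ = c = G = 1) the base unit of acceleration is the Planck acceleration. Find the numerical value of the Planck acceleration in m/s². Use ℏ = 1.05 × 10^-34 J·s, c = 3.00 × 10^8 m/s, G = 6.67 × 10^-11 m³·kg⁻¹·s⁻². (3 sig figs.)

5.59 × 10^51 m/s²

a_P = √(c⁷/(ℏG))
  = √(3.12 × 10^103)
  = 5.59 × 10^51 m/s²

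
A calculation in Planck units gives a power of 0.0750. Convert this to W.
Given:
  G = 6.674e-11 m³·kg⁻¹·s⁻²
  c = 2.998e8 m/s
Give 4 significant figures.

One Planck power: P_P = c⁵/G = 3.629e52 W.
0.0750 × 3.629e52 W = 2.722e51 W

2.722e51 W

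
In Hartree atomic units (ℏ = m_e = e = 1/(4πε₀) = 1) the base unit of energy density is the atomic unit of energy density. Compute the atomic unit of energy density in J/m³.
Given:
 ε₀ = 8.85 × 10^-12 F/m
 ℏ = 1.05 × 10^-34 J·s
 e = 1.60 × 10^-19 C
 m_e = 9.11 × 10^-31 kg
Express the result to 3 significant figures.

3.01 × 10^13 J/m³

u_au = E_h/a₀³ = m_e⁴e¹⁰/((4πε₀)⁵ℏ⁸)
E_h = 4.38 × 10^-18 J
a₀ = 5.26 × 10^-11 m
E_h/a₀³ = 3.01 × 10^13 J/m³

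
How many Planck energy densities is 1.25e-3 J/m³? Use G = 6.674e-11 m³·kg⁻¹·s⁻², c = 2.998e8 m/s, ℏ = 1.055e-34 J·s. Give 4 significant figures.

Planck energy density: u_P = c⁷/(ℏG²) = 4.632e113 J/m³.
1.25e-3 / 4.632e113 = 2.698e-117

2.698e-117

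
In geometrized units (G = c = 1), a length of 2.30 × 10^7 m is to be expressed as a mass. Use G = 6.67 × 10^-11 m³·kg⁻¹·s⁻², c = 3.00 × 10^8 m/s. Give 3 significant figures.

3.10 × 10^34 kg

Length → mass via c²/G.
2.30 × 10^7 m × (c²/G) = 3.10 × 10^34 kg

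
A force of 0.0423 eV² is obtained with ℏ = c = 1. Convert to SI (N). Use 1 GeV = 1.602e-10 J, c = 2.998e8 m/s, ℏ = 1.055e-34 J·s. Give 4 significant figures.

3.432e-14 N

Force is [E]/[L] = [E]²/(ℏc); restore (ℏc)⁻¹.
1 GeV² → 1/(ℏc) × (1 GeV in J)² = 8.114e5 N.
Convert the energy scale: 0.0423 eV² = 4.23e-20 GeV².
Result: 4.23e-20 × 8.114e5 = 3.432e-14 N.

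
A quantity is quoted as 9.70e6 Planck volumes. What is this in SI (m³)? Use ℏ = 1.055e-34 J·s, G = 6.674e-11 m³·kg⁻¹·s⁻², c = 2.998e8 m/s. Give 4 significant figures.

One Planck volume: V_P = (ℏG/c³)^(3/2) = 4.224e-105 m³.
9.70e6 × 4.224e-105 m³ = 4.097e-98 m³

4.097e-98 m³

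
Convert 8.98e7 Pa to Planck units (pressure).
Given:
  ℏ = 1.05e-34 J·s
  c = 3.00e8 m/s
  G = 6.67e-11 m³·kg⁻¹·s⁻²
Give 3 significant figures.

1.92e-106

Planck pressure: p_P = c⁷/(ℏG²) = 4.68e113 Pa.
8.98e7 / 4.68e113 = 1.92e-106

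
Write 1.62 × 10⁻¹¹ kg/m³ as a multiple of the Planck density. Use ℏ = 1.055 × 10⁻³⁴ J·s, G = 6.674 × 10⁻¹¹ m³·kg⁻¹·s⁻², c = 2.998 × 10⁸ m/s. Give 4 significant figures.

3.143 × 10⁻¹⁰⁸

Planck density: ρ_P = c⁵/(ℏG²) = 5.154 × 10⁹⁶ kg/m³.
1.62 × 10⁻¹¹ / 5.154 × 10⁹⁶ = 3.143 × 10⁻¹⁰⁸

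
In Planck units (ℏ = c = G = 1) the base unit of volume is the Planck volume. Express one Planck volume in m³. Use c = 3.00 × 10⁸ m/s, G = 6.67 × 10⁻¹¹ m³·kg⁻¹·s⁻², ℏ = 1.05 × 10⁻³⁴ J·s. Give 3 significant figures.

V_P = (ℏG/c³)^(3/2)
  = √(1.75 × 10⁻²⁰⁹)
  = 4.18 × 10⁻¹⁰⁵ m³

4.18 × 10⁻¹⁰⁵ m³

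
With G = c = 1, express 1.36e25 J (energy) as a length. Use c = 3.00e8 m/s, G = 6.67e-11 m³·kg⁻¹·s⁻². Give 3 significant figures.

Energy → length via G/c⁴.
1.36e25 J × (G/c⁴) = 1.12e-19 m

1.12e-19 m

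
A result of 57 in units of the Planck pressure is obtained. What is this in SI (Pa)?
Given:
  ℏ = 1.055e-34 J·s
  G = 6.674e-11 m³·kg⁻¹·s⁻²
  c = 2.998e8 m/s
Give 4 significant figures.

2.640e115 Pa

One Planck pressure: p_P = c⁷/(ℏG²) = 4.632e113 Pa.
57 × 4.632e113 Pa = 2.640e115 Pa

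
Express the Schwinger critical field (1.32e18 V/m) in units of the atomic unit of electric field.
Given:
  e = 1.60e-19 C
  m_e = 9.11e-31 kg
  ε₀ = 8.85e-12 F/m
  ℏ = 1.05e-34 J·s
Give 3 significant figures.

atomic unit of electric field: E_au = E_h/(e a₀) = m_e²e⁵/((4πε₀)³ℏ⁴) = 5.20e11 V/m.
1.32e18 / 5.20e11 = 2.54e6

2.54e6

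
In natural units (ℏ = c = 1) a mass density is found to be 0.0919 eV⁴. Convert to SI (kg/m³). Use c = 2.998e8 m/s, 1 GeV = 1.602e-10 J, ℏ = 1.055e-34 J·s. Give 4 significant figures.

Mass density is [E]/(c²[L]³) = [E]⁴/(ℏ³c⁵).
1 GeV⁴ → 1/(ℏ³c⁵) × (1 GeV in J)⁴ = 2.316e20 kg/m³.
Convert the energy scale: 0.0919 eV⁴ = 9.19e-38 GeV⁴.
Result: 9.19e-38 × 2.316e20 = 2.128e-17 kg/m³.

2.128e-17 kg/m³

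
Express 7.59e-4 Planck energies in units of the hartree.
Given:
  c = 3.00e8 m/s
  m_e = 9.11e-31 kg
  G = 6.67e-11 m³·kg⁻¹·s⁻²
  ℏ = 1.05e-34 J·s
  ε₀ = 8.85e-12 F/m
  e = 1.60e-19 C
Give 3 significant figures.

Planck energy: E_P = √(ℏc⁵/G) = 1.96e9 J
hartree: E_h = m_e e⁴/(4πε₀ℏ)² = 4.38e-18 J
7.59e-4 × 1.96e9 / 4.38e-18 = 3.39e23

3.39e23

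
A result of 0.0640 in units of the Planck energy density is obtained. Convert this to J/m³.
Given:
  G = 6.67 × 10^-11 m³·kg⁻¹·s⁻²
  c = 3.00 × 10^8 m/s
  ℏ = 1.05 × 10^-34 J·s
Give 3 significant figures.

One Planck energy density: u_P = c⁷/(ℏG²) = 4.68 × 10^113 J/m³.
0.0640 × 4.68 × 10^113 J/m³ = 3.00 × 10^112 J/m³

3.00 × 10^112 J/m³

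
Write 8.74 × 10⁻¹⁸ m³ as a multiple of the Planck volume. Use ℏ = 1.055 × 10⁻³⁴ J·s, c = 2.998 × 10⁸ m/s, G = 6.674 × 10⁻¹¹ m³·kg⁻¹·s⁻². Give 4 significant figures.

2.069 × 10⁸⁷

Planck volume: V_P = (ℏG/c³)^(3/2) = 4.224 × 10⁻¹⁰⁵ m³.
8.74 × 10⁻¹⁸ / 4.224 × 10⁻¹⁰⁵ = 2.069 × 10⁸⁷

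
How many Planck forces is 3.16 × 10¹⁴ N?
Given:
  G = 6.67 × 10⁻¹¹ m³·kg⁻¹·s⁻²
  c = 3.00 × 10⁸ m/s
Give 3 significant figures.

Planck force: F_P = c⁴/G = 1.21 × 10⁴⁴ N.
3.16 × 10¹⁴ / 1.21 × 10⁴⁴ = 2.60 × 10⁻³⁰

2.60 × 10⁻³⁰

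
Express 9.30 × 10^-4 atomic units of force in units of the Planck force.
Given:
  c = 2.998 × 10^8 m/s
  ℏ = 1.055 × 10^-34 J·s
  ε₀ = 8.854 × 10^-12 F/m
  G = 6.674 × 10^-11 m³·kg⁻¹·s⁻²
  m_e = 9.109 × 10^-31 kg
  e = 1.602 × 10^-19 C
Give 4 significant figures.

atomic unit of force: F_au = E_h/a₀ = m_e²e⁶/((4πε₀)³ℏ⁴) = 8.220 × 10^-8 N
Planck force: F_P = c⁴/G = 1.210 × 10^44 N
9.30 × 10^-4 × 8.220 × 10^-8 / 1.210 × 10^44 = 6.315 × 10^-55

6.315 × 10^-55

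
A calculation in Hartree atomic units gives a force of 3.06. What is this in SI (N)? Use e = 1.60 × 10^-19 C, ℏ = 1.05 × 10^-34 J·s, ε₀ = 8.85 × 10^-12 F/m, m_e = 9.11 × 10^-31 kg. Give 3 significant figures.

One atomic unit of force: F_au = E_h/a₀ = m_e²e⁶/((4πε₀)³ℏ⁴) = 8.33 × 10^-8 N.
3.06 × 8.33 × 10^-8 N = 2.55 × 10^-7 N

2.55 × 10^-7 N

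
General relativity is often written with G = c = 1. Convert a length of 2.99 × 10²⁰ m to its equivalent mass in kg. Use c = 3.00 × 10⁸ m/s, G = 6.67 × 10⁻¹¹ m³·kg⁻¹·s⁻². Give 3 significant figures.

Length → mass via c²/G.
2.99 × 10²⁰ m × (c²/G) = 4.03 × 10⁴⁷ kg

4.03 × 10⁴⁷ kg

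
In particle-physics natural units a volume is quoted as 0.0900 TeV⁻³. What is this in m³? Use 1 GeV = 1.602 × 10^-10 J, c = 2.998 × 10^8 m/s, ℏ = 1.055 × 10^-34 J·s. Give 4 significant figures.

Volume is [L]³ = [E]⁻³·(ℏc)³.
1 GeV⁻³ → (ℏc)³ × (1 GeV in J)⁻³ = 7.696 × 10^-48 m³.
Convert the energy scale: 0.0900 TeV⁻³ = 9.00 × 10^-11 GeV⁻³.
Result: 9.00 × 10^-11 × 7.696 × 10^-48 = 6.926 × 10^-58 m³.

6.926 × 10^-58 m³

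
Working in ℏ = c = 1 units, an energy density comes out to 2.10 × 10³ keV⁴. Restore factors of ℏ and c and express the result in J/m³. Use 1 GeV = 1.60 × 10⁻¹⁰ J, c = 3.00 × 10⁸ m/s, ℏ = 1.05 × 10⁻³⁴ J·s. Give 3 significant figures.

4.40 × 10¹⁶ J/m³

[E]/[L]³ = [E]⁴/(ℏc)³; restore (ℏc)⁻³.
1 GeV⁴ → 1/(ℏc)³ × (1 GeV in J)⁴ = 2.10 × 10³⁷ J/m³.
Convert the energy scale: 2.10 × 10³ keV⁴ = 2.10 × 10⁻²¹ GeV⁴.
Result: 2.10 × 10⁻²¹ × 2.10 × 10³⁷ = 4.40 × 10¹⁶ J/m³.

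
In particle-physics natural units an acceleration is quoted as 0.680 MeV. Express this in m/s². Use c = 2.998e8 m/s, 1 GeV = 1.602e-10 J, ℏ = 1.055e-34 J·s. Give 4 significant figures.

3.096e29 m/s²

Acceleration is [L]/[T]² = c·[E]/ℏ.
1 GeV → c/ℏ × (1 GeV in J) = 4.552e32 m/s².
Convert the energy scale: 0.680 MeV = 6.80e-4 GeV.
Result: 6.80e-4 × 4.552e32 = 3.096e29 m/s².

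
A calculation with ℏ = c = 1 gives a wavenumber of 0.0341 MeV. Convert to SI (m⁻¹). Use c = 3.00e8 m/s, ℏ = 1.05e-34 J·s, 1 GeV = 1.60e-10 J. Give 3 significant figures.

1.73e11 m⁻¹

Inverse length is [E]/(ℏc).
1 GeV → 1/(ℏc) × (1 GeV in J) = 5.08e15 m⁻¹.
Convert the energy scale: 0.0341 MeV = 3.41e-5 GeV.
Result: 3.41e-5 × 5.08e15 = 1.73e11 m⁻¹.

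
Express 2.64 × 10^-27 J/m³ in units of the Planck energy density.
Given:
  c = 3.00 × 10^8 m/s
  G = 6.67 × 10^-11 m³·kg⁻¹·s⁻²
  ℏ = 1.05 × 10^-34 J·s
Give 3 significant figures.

Planck energy density: u_P = c⁷/(ℏG²) = 4.68 × 10^113 J/m³.
2.64 × 10^-27 / 4.68 × 10^113 = 5.64 × 10^-141

5.64 × 10^-141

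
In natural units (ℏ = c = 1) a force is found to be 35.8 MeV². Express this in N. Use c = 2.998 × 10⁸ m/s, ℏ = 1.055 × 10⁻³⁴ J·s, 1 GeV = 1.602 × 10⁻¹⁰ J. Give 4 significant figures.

29.05 N

Force is [E]/[L] = [E]²/(ℏc); restore (ℏc)⁻¹.
1 GeV² → 1/(ℏc) × (1 GeV in J)² = 8.114 × 10⁵ N.
Convert the energy scale: 35.8 MeV² = 3.58 × 10⁻⁵ GeV².
Result: 3.58 × 10⁻⁵ × 8.114 × 10⁵ = 29.05 N.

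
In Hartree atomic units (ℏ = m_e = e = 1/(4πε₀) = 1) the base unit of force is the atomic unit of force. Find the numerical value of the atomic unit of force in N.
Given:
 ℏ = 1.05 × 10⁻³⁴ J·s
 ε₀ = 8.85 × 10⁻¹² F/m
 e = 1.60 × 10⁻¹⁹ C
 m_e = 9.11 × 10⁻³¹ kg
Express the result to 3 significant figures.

8.33 × 10⁻⁸ N

F_au = E_h/a₀ = m_e²e⁶/((4πε₀)³ℏ⁴)
E_h = 4.38 × 10⁻¹⁸ J
a₀ = 5.26 × 10⁻¹¹ m
E_h/a₀ = 8.33 × 10⁻⁸ N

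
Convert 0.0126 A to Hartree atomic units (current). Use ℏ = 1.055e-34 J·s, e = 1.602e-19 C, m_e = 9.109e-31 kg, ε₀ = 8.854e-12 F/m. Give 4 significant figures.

atomic unit of electric current: I_au = e E_h/ℏ = m_e e⁵/((4πε₀)²ℏ³) = 6.612e-3 A.
0.0126 / 6.612e-3 = 1.906

1.906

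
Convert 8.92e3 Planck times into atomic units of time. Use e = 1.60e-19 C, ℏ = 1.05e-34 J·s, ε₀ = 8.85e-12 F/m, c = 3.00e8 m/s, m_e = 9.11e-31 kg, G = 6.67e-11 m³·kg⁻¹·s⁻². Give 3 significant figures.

2.00e-23

Planck time: t_P = √(ℏG/c⁵) = 5.37e-44 s
atomic unit of time: τ_au = (4πε₀)²ℏ³/(m_e e⁴) = 2.40e-17 s
8.92e3 × 5.37e-44 / 2.40e-17 = 2.00e-23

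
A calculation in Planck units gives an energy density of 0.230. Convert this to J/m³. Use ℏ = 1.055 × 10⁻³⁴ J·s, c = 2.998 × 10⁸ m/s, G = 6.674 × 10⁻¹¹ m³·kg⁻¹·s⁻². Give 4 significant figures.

One Planck energy density: u_P = c⁷/(ℏG²) = 4.632 × 10¹¹³ J/m³.
0.230 × 4.632 × 10¹¹³ J/m³ = 1.065 × 10¹¹³ J/m³

1.065 × 10¹¹³ J/m³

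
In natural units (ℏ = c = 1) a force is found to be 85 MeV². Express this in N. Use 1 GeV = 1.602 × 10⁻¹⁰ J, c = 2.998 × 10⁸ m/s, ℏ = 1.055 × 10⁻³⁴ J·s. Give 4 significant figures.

Force is [E]/[L] = [E]²/(ℏc); restore (ℏc)⁻¹.
1 GeV² → 1/(ℏc) × (1 GeV in J)² = 8.114 × 10⁵ N.
Convert the energy scale: 85 MeV² = 8.50 × 10⁻⁵ GeV².
Result: 8.50 × 10⁻⁵ × 8.114 × 10⁵ = 68.97 N.

68.97 N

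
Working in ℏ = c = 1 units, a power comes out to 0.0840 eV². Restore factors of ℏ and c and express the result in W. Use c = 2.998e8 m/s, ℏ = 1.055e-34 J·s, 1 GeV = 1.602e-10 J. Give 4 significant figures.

2.043e-5 W

Power is [E]/[T] = [E]²/ℏ.
1 GeV² → 1/ℏ × (1 GeV in J)² = 2.433e14 W.
Convert the energy scale: 0.0840 eV² = 8.40e-20 GeV².
Result: 8.40e-20 × 2.433e14 = 2.043e-5 W.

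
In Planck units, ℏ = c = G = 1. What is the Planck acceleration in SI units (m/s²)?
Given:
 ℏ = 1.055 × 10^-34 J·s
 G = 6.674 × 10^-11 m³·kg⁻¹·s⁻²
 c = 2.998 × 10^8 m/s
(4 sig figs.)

Dimensional analysis gives a_P = √(c⁷/(ℏG)).
  = √(3.092 × 10^103)
  = 5.560 × 10^51 m/s²

5.560 × 10^51 m/s²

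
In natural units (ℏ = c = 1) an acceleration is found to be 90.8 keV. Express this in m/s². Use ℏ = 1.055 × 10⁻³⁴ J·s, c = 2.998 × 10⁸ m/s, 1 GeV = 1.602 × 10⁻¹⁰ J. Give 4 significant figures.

4.134 × 10²⁸ m/s²

Acceleration is [L]/[T]² = c·[E]/ℏ.
1 GeV → c/ℏ × (1 GeV in J) = 4.552 × 10³² m/s².
Convert the energy scale: 90.8 keV = 9.08 × 10⁻⁵ GeV.
Result: 9.08 × 10⁻⁵ × 4.552 × 10³² = 4.134 × 10²⁸ m/s².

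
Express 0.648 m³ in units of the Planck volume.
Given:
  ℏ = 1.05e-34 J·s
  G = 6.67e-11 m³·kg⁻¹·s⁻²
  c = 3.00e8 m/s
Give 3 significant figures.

1.55e104

Planck volume: V_P = (ℏG/c³)^(3/2) = 4.18e-105 m³.
0.648 / 4.18e-105 = 1.55e104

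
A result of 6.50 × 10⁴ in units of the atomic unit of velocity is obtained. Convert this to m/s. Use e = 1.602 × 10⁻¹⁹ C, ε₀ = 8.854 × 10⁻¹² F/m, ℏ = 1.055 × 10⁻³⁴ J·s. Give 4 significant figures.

One atomic unit of velocity: v_au = e²/(4πε₀ℏ) = 2.186 × 10⁶ m/s.
6.50 × 10⁴ × 2.186 × 10⁶ m/s = 1.421 × 10¹¹ m/s

1.421 × 10¹¹ m/s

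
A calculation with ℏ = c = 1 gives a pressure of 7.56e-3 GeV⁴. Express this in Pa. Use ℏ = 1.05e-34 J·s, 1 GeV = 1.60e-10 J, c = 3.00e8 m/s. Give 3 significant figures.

1.59e35 Pa

Pressure is [E]/[L]³ = [E]⁴/(ℏc)³.
1 GeV⁴ → 1/(ℏc)³ × (1 GeV in J)⁴ = 2.10e37 Pa.
Result: 7.56e-3 × 2.10e37 = 1.59e35 Pa.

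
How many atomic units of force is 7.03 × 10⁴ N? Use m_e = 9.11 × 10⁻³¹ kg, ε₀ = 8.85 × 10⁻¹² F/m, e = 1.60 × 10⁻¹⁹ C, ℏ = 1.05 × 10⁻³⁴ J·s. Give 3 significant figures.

atomic unit of force: F_au = E_h/a₀ = m_e²e⁶/((4πε₀)³ℏ⁴) = 8.33 × 10⁻⁸ N.
7.03 × 10⁴ / 8.33 × 10⁻⁸ = 8.44 × 10¹¹

8.44 × 10¹¹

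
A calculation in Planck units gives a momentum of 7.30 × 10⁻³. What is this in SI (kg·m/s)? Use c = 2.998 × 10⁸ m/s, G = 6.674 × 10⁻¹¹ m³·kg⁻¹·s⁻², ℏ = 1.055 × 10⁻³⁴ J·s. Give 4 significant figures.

0.04764 kg·m/s

One Planck momentum: p_P = √(ℏc³/G) = 6.527 kg·m/s.
7.30 × 10⁻³ × 6.527 kg·m/s = 0.04764 kg·m/s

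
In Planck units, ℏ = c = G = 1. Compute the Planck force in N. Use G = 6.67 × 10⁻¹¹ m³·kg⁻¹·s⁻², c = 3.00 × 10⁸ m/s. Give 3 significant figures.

1.21 × 10⁴⁴ N

From ℏ = c = G = 1 the force scale is F_P = c⁴/G.
  = 8.10 × 10³³ / 6.67 × 10⁻¹¹
  = 1.21 × 10⁴⁴ N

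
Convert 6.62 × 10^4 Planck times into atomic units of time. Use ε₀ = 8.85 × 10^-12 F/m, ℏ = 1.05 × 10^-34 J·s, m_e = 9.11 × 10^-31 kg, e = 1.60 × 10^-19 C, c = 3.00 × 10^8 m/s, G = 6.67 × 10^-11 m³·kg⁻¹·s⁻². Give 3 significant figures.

Planck time: t_P = √(ℏG/c⁵) = 5.37 × 10^-44 s
atomic unit of time: τ_au = (4πε₀)²ℏ³/(m_e e⁴) = 2.40 × 10^-17 s
6.62 × 10^4 × 5.37 × 10^-44 / 2.40 × 10^-17 = 1.48 × 10^-22

1.48 × 10^-22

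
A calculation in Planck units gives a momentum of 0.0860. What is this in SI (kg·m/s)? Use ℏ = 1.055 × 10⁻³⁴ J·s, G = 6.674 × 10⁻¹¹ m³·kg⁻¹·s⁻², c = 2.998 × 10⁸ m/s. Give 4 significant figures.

One Planck momentum: p_P = √(ℏc³/G) = 6.527 kg·m/s.
0.0860 × 6.527 kg·m/s = 0.5613 kg·m/s

0.5613 kg·m/s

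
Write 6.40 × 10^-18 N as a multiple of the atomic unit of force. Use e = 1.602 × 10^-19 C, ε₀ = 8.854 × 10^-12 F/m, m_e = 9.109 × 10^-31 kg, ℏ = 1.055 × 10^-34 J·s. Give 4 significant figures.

7.786 × 10^-11

atomic unit of force: F_au = E_h/a₀ = m_e²e⁶/((4πε₀)³ℏ⁴) = 8.220 × 10^-8 N.
6.40 × 10^-18 / 8.220 × 10^-8 = 7.786 × 10^-11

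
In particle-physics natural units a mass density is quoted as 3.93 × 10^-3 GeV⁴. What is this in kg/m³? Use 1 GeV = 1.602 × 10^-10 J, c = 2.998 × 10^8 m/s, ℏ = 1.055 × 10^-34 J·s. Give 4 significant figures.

9.102 × 10^17 kg/m³

Mass density is [E]/(c²[L]³) = [E]⁴/(ℏ³c⁵).
1 GeV⁴ → 1/(ℏ³c⁵) × (1 GeV in J)⁴ = 2.316 × 10^20 kg/m³.
Result: 3.93 × 10^-3 × 2.316 × 10^20 = 9.102 × 10^17 kg/m³.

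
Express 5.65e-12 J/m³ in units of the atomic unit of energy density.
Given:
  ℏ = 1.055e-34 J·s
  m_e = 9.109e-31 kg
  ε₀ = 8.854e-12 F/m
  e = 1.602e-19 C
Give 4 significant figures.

1.929e-25

atomic unit of energy density: u_au = E_h/a₀³ = m_e⁴e¹⁰/((4πε₀)⁵ℏ⁸) = 2.929e13 J/m³.
5.65e-12 / 2.929e13 = 1.929e-25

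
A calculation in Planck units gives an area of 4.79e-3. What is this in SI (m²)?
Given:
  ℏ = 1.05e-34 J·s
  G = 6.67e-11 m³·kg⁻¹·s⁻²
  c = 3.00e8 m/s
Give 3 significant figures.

One Planck area: A_P = ℏG/c³ = 2.59e-70 m².
4.79e-3 × 2.59e-70 m² = 1.24e-72 m²

1.24e-72 m²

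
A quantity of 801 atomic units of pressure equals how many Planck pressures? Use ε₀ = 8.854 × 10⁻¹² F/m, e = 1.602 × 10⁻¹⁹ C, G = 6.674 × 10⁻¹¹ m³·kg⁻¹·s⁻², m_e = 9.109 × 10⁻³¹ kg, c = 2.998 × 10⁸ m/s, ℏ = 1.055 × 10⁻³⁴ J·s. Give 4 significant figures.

5.065 × 10⁻⁹⁸

atomic unit of pressure: P_au = E_h/a₀³ = m_e⁴e¹⁰/((4πε₀)⁵ℏ⁸) = 2.929 × 10¹³ Pa
Planck pressure: p_P = c⁷/(ℏG²) = 4.632 × 10¹¹³ Pa
801 × 2.929 × 10¹³ / 4.632 × 10¹¹³ = 5.065 × 10⁻⁹⁸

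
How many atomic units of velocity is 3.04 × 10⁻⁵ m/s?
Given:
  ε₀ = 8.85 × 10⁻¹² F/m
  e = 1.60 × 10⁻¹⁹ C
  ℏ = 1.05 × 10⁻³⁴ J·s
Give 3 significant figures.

1.39 × 10⁻¹¹

atomic unit of velocity: v_au = e²/(4πε₀ℏ) = 2.19 × 10⁶ m/s.
3.04 × 10⁻⁵ / 2.19 × 10⁶ = 1.39 × 10⁻¹¹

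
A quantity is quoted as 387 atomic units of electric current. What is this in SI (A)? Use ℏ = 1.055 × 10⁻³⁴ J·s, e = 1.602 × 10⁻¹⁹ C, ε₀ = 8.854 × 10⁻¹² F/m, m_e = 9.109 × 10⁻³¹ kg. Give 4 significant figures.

One atomic unit of electric current: I_au = e E_h/ℏ = m_e e⁵/((4πε₀)²ℏ³) = 6.612 × 10⁻³ A.
387 × 6.612 × 10⁻³ A = 2.559 A

2.559 A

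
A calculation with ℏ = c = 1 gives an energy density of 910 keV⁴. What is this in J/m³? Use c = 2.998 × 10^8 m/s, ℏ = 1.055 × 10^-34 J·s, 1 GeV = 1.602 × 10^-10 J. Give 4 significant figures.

[E]/[L]³ = [E]⁴/(ℏc)³; restore (ℏc)⁻³.
1 GeV⁴ → 1/(ℏc)³ × (1 GeV in J)⁴ = 2.082 × 10^37 J/m³.
Convert the energy scale: 910 keV⁴ = 9.10 × 10^-22 GeV⁴.
Result: 9.10 × 10^-22 × 2.082 × 10^37 = 1.894 × 10^16 J/m³.

1.894 × 10^16 J/m³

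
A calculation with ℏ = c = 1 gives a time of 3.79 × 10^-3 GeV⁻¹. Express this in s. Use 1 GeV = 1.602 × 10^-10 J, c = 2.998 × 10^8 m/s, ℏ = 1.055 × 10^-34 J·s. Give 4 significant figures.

2.496 × 10^-27 s

A time is [E]⁻¹ in ℏ=c=1; restore one factor of ℏ.
1 GeV⁻¹ → ℏ × (1 GeV in J)⁻¹ = 6.586 × 10^-25 s.
Result: 3.79 × 10^-3 × 6.586 × 10^-25 = 2.496 × 10^-27 s.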